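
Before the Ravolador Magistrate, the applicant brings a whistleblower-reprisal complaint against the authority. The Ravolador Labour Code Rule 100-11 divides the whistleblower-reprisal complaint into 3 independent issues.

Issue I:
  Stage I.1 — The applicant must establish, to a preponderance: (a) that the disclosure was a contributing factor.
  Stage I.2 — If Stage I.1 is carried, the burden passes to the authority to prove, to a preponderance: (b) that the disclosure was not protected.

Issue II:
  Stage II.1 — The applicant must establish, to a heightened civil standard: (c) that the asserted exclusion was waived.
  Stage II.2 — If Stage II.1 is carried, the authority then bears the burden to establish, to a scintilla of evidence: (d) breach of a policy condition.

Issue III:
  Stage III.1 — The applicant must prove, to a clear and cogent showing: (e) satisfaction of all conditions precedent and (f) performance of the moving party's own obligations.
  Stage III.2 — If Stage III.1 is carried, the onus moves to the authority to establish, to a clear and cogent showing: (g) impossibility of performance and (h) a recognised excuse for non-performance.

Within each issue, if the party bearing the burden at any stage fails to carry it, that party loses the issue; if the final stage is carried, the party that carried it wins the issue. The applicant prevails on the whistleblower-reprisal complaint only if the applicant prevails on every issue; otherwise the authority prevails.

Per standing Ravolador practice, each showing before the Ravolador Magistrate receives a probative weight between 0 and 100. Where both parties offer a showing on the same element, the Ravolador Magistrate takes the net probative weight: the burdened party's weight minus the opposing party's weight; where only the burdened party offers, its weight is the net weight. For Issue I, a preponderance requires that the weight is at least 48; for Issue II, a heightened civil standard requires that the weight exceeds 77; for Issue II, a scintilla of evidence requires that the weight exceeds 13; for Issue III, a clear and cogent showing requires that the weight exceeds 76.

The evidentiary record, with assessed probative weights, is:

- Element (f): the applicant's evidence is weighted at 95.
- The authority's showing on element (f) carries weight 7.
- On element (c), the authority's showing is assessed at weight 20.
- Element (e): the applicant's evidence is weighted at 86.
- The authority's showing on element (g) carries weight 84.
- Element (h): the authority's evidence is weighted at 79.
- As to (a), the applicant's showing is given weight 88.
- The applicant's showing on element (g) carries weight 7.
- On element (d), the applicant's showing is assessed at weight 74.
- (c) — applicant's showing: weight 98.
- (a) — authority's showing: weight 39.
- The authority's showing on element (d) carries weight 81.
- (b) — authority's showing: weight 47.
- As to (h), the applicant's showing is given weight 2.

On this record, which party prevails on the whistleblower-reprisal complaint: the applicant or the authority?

authority

— Issue I —
Stage I.1 — burden on applicant; standard: a preponderance (weight is at least 48).
    (a): 88 − 39 = 49 ≥ 48 [met]
  Stage I.1 carried; the burden shifts to the authority.
Stage I.2 — burden on authority; standard: a preponderance (weight is at least 48).
    (b): 47 < 48 [not met]
  Not every element is met, so the authority fails to carry Stage I.2.
So the applicant prevails on this issue.
— Issue II —
Stage II.1 — burden on applicant; standard: a heightened civil standard (weight exceeds 77).
    (c): 98 − 20 = 78 > 77 [met]
  The applicant carries Stage II.1; the authority now bears the burden.
Stage II.2 — burden on authority; standard: a scintilla of evidence (weight exceeds 13).
    (d): 81 − 74 = 7 ≤ 13 [not met]
  Stage II.2 not carried; the authority fails its burden.
So the applicant prevails on this issue.
— Issue III —
At Stage III.1 the applicant must meet a clear and cogent showing (weight exceeds 76): on (e) the weight is 86, which does exceed 76, so (e) meets the standard; on (f) the weight is 95 less the opposing 7 gives net 88, > 76, so (f) meets the standard.
  Stage III.1 is satisfied; the onus moves to the authority.
At Stage III.2 the authority must meet a clear and cogent showing (weight exceeds 76): on (g) the weight is 84 less the opposing 7 gives net 77, which does exceed 76, so (g) meets the standard; on (h) the weight is 79 less the opposing 2 gives net 77, which does exceed 76, so (h) meets the standard.
  Stage III.2 carried; the final stage is satisfied.
With every stage satisfied, the authority prevails on this issue.
Per-issue: Issue I → applicant; Issue II → applicant; Issue III → authority. The applicant must prevail on every issue; overall, the authority prevails.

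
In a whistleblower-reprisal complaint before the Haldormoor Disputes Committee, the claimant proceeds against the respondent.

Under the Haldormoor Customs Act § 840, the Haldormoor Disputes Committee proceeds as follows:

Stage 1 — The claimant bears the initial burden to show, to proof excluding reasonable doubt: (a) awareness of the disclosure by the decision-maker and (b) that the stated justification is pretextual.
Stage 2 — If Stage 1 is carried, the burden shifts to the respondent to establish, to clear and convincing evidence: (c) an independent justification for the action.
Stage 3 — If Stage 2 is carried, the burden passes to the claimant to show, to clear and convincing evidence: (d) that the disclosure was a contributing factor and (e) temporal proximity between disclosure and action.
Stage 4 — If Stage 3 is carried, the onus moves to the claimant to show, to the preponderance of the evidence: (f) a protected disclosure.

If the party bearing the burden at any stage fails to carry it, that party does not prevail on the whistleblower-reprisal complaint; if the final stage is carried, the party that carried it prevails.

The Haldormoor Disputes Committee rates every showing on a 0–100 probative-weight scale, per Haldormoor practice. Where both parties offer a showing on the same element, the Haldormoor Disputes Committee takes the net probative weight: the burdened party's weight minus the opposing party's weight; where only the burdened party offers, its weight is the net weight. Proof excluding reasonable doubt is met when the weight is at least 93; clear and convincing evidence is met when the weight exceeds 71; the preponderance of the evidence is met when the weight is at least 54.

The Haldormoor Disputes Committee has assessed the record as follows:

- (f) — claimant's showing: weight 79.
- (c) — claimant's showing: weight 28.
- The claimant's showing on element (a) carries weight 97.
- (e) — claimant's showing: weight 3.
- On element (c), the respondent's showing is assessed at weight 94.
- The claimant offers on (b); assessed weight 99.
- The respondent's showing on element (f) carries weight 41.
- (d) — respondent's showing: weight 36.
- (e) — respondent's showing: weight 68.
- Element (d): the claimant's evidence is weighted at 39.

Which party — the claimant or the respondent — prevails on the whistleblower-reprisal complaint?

Stage 1 (claimant, proof excluding reasonable doubt, weight is at least 93): (a) 97 ≥ 93 — meets; (b) 99 ≥ 93 — meets.
  Stage 1 carried; the burden shifts to the respondent.
Stage 2 (respondent, clear and convincing evidence, weight exceeds 71): (c) net 94−28=66 ≤ 71 — fails.
  Stage 2 not carried; the respondent fails its burden.
So the claimant prevails.

claimant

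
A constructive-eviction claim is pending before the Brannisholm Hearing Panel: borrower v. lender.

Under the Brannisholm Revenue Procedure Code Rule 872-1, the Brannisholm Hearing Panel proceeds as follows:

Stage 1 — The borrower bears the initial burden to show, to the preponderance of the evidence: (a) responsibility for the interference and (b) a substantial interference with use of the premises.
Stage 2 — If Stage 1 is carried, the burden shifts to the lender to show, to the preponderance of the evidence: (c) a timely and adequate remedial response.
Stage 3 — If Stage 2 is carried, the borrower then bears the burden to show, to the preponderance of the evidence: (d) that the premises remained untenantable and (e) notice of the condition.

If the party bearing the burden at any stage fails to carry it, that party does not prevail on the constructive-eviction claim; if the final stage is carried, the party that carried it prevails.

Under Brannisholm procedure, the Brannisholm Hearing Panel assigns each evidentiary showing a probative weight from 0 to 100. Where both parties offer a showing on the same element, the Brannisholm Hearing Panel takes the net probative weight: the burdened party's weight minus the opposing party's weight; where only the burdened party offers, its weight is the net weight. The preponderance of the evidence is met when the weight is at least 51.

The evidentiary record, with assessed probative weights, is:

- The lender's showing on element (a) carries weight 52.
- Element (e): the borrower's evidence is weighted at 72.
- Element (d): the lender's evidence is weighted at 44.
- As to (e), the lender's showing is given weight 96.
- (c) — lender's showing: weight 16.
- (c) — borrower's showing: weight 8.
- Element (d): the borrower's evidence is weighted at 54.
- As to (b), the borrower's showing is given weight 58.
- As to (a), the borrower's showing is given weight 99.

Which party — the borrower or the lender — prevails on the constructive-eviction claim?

lender

Stage 1 (borrower, the preponderance of the evidence, weight is at least 51): (a) net 99−52=47 < 51 — fails; (b) 58 ≥ 51 — meets.
  Not every element is met, so the borrower fails to carry Stage 1.
The lender prevails.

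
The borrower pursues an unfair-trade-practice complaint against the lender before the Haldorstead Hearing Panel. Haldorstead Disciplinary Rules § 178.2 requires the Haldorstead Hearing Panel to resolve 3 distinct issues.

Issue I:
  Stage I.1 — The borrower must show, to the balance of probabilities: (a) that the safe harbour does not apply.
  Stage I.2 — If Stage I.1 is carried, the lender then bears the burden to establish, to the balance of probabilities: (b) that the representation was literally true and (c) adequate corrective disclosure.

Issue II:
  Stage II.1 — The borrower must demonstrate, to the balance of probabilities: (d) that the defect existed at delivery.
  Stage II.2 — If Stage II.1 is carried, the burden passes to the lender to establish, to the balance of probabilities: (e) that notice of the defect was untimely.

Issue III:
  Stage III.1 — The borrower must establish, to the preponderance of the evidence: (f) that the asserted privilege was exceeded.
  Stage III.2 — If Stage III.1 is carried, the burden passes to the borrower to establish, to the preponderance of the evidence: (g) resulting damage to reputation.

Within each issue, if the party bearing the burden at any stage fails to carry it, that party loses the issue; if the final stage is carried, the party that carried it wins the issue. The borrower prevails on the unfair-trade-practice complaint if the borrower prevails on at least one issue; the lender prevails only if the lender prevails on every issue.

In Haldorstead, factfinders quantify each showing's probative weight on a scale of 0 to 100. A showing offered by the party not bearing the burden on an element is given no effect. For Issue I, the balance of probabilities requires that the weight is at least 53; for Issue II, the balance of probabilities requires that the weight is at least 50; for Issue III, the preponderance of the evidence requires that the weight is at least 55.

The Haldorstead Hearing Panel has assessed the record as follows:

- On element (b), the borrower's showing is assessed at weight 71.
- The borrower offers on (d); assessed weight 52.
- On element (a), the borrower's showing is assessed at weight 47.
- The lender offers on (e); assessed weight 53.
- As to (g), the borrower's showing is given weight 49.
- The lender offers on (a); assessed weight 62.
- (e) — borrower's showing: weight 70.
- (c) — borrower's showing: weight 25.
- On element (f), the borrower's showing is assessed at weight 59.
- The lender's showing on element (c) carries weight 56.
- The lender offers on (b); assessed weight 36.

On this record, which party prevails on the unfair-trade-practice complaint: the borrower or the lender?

— Issue I —
Stage I.1 (borrower, the balance of probabilities, weight is at least 53): (a) 47 (lender's 62 disregarded) < 53 — fails.
  The borrower does not carry Stage I.1.
The analysis ends at Stage I.1; the lender prevails on this issue.
— Issue II —
Stage II.1 (borrower, the balance of probabilities, weight is at least 50): (d) 52 ≥ 50 — meets.
  All elements met. The burden passes to the lender.
Stage II.2 (lender, the balance of probabilities, weight is at least 50): (e) 53 (borrower's 70 disregarded) ≥ 50 — meets.
  All elements met at the final stage.
With every stage satisfied, the lender prevails on this issue.
— Issue III —
At Stage III.1 the borrower must meet the preponderance of the evidence (weight is at least 55): on (f) the weight is 59, ≥ 55, so (f) meets the standard.
  Stage III.1 carried; the burden remains with the borrower.
At Stage III.2 the borrower must meet the preponderance of the evidence (weight is at least 55): on (g) the weight is 49, which does not reach 55, so (g) does not meet the standard.
  The borrower does not carry Stage III.2.
The lender prevails on this issue.
Per-issue: Issue I → lender; Issue II → lender; Issue III → lender. The borrower must prevail on at least one issue; overall, the lender prevails.

lender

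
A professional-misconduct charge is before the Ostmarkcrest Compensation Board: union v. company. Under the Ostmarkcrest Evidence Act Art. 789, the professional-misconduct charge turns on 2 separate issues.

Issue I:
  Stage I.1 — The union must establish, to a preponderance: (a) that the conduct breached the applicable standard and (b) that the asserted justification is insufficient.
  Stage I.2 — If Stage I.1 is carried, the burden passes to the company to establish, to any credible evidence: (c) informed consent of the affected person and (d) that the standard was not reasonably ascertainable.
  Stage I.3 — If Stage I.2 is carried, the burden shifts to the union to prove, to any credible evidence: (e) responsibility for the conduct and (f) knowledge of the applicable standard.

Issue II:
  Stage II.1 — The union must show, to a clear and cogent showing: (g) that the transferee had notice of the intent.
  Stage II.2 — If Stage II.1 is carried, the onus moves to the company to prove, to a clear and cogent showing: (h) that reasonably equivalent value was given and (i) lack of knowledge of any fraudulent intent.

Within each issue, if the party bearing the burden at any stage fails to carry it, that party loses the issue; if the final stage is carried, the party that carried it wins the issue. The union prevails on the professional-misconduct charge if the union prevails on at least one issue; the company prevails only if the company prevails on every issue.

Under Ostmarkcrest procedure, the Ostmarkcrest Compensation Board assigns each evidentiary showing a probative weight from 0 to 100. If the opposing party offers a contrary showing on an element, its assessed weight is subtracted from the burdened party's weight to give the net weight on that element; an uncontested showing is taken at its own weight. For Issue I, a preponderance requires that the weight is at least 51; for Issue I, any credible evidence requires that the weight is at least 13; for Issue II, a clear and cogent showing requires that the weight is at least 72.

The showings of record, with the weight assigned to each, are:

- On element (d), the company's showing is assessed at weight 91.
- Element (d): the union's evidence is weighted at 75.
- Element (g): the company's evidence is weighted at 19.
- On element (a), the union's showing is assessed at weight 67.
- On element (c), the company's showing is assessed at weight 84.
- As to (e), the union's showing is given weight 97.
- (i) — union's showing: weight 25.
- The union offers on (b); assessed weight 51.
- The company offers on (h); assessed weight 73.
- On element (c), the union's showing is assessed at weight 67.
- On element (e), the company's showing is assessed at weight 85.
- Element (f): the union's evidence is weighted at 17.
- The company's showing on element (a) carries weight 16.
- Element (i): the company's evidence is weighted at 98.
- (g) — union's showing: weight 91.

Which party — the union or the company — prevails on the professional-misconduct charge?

— Issue I —
Stage I.1 — burden on union; standard: a preponderance (weight is at least 51).
    (a): 67 − 16 = 51 ≥ 51 [met]
    (b): 51 ≥ 51 [met]
  Stage I.1 carried; the burden shifts to the company.
Stage I.2 — burden on company; standard: any credible evidence (weight is at least 13).
    (c): 84 − 67 = 17 ≥ 13 [met]
    (d): 91 − 75 = 16 ≥ 13 [met]
  Stage I.2 carried; the burden shifts to the union.
Stage I.3 — burden on union; standard: any credible evidence (weight is at least 13).
    (e): 97 − 85 = 12 < 13 [not met]
    (f): 17 ≥ 13 [met]
  The union does not carry Stage I.3.
The analysis ends at Stage I.3; the company prevails on this issue.
— Issue II —
Stage II.1 (union, a clear and cogent showing, weight is at least 72): (g) net 91−19=72 ≥ 72 — meets.
  Stage II.1 is satisfied; the onus moves to the company.
Stage II.2 (company, a clear and cogent showing, weight is at least 72): (h) 73 ≥ 72 — meets; (i) net 98−25=73 ≥ 72 — meets.
  All elements met at the final stage.
All stages carried — the company prevails on this issue.
Per-issue: Issue I → company; Issue II → company. The union must prevail on at least one issue; overall, the company prevails.

company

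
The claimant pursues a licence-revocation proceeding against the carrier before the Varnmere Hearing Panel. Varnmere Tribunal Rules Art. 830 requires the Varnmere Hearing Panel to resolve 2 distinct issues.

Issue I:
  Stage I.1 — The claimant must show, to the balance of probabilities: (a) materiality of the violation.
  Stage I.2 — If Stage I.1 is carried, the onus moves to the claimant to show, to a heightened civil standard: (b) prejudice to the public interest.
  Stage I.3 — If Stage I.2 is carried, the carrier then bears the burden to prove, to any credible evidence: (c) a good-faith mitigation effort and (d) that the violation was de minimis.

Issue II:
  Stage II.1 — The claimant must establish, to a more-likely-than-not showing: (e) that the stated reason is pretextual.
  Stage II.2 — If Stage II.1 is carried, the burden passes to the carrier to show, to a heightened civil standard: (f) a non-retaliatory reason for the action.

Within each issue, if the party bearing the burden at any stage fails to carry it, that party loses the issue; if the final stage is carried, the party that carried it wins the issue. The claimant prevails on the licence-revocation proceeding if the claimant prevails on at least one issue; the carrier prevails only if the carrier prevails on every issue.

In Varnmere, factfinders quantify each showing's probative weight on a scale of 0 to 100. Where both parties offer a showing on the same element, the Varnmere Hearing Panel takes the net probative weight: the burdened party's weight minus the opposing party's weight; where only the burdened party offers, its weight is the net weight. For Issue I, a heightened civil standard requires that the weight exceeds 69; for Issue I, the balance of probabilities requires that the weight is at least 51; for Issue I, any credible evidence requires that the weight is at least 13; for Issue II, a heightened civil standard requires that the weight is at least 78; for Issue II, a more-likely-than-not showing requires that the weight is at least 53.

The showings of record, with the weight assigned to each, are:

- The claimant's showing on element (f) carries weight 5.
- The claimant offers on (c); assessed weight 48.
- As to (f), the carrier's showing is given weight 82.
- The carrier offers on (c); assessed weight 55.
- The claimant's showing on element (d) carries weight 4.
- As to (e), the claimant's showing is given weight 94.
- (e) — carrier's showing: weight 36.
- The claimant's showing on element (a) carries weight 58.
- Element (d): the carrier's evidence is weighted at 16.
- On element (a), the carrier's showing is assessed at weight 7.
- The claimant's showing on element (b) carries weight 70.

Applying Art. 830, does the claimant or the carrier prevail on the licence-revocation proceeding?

— Issue I —
At Stage I.1 the claimant must meet the balance of probabilities (weight is at least 51): on (a) the weight is 58 less the opposing 7 gives net 51, which does reach 51, so (a) meets the standard.
  Stage I.1 is satisfied; the claimant continues to bear the burden.
At Stage I.2 the claimant must meet a heightened civil standard (weight exceeds 69): on (b) the weight is 70, > 69, so (b) meets the standard.
  All elements met. The burden passes to the carrier.
At Stage I.3 the carrier must meet any credible evidence (weight is at least 13): on (c) the weight is 55 less the opposing 48 gives net 7, which does not reach 13, so (c) does not meet the standard; on (d) the weight is 16 less the opposing 4 gives net 12, < 13, so (d) does not meet the standard.
  Not every element is met, so the carrier fails to carry Stage I.3.
The analysis ends at Stage I.3; the claimant prevails on this issue.
— Issue II —
Stage II.1 (claimant, a more-likely-than-not showing, weight is at least 53): (e) net 94−36=58 ≥ 53 — meets.
  All elements met. The burden passes to the carrier.
Stage II.2 (carrier, a heightened civil standard, weight is at least 78): (f) net 82−5=77 < 78 — fails.
  Not every element is met, so the carrier fails to carry Stage II.2.
The analysis ends at Stage II.2; the claimant prevails on this issue.
Per-issue: Issue I → claimant; Issue II → claimant. The claimant must prevail on at least one issue; overall, the claimant prevails.

claimant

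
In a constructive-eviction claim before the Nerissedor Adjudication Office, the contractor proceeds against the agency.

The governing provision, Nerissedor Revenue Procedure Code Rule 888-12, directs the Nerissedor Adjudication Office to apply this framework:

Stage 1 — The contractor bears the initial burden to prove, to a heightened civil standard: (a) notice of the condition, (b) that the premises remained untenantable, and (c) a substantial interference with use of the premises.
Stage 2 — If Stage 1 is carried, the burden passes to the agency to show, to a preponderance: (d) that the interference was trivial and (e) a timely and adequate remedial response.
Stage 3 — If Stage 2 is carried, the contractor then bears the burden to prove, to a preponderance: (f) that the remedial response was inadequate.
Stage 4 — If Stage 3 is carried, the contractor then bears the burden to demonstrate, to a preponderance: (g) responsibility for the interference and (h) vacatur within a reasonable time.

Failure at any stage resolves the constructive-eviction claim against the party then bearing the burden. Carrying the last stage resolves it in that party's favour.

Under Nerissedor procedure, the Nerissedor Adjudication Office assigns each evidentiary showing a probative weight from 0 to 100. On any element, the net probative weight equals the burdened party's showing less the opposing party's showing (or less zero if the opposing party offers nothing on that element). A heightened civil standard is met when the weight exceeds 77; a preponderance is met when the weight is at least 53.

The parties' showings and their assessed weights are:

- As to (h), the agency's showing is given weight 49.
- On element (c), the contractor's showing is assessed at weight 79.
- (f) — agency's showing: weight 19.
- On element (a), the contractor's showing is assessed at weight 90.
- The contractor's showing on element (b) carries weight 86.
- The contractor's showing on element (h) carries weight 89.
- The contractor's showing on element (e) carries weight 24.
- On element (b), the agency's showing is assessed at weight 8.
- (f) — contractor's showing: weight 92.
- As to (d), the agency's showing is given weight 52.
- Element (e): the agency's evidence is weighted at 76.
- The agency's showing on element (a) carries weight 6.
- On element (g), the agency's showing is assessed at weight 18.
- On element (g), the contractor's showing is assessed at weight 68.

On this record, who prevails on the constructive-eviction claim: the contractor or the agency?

Stage 1 (contractor, a heightened civil standard, weight exceeds 77): (a) net 90−6=84 > 77 — meets; (b) net 86−8=78 > 77 — meets; (c) 79 > 77 — meets.
  Stage 1 carried; the burden shifts to the agency.
Stage 2 (agency, a preponderance, weight is at least 53): (d) 52 < 53 — fails; (e) net 76−24=52 < 53 — fails.
  Not every element is met, so the agency fails to carry Stage 2.
The contractor prevails.

contractor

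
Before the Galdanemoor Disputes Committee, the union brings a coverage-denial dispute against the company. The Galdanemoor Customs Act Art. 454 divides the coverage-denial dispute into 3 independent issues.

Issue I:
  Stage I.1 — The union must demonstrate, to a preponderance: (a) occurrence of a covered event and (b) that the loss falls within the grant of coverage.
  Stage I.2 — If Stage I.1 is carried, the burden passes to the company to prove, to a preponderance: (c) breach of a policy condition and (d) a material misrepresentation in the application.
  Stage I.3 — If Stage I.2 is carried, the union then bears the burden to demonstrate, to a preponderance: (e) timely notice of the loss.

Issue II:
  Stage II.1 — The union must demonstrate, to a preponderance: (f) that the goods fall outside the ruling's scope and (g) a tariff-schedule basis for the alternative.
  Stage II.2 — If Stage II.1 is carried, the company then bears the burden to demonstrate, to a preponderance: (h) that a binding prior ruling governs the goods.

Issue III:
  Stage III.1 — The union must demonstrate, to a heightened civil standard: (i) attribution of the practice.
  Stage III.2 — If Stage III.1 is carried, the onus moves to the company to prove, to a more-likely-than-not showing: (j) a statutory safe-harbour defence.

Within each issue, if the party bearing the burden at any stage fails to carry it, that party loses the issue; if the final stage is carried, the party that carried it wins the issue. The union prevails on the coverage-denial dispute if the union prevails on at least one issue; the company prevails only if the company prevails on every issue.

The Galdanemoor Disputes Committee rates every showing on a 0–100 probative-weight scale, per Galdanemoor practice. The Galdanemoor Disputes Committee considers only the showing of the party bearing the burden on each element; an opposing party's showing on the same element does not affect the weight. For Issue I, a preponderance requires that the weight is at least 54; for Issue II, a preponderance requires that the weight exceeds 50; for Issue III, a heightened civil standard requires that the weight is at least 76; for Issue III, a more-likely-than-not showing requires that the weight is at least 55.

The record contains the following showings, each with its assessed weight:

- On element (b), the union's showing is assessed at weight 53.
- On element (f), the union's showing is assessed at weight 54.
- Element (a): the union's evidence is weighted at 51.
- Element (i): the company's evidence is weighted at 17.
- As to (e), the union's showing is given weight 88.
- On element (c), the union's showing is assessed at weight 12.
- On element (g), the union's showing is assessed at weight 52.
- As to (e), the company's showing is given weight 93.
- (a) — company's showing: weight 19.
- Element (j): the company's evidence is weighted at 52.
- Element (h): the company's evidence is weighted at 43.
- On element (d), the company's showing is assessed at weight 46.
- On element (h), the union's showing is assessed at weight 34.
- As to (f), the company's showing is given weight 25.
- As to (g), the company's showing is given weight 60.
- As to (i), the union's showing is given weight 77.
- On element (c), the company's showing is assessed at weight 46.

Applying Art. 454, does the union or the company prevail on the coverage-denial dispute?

— Issue I —
At Stage I.1 the union must meet a preponderance (weight is at least 54): on (a) the weight is 51 (the company's 19 is given no effect), which does not reach 54, so (a) does not meet the standard; on (b) the weight is 53, which does not reach 54, so (b) does not meet the standard.
  The union does not carry Stage I.1.
The company prevails on this issue.
— Issue II —
At Stage II.1 the union must meet a preponderance (weight exceeds 50): on (f) the weight is 54 (the company's 25 is given no effect), > 50, so (f) meets the standard; on (g) the weight is 52 (the company's 60 is given no effect), which does exceed 50, so (g) meets the standard.
  All elements met. The burden passes to the company.
At Stage II.2 the company must meet a preponderance (weight exceeds 50): on (h) the weight is 43 (the union's 34 is given no effect), which does not exceed 50, so (h) does not meet the standard.
  The company does not carry Stage II.2.
The union prevails on this issue.
— Issue III —
Stage III.1 — burden on union; standard: a heightened civil standard (weight is at least 76).
    (i): 77 (company's 17 disregarded) ≥ 76 [met]
  All elements met. The burden passes to the company.
Stage III.2 — burden on company; standard: a more-likely-than-not showing (weight is at least 55).
    (j): 52 < 55 [not met]
  Not every element is met, so the company fails to carry Stage III.2.
The analysis ends at Stage III.2; the union prevails on this issue.
Per-issue: Issue I → company; Issue II → union; Issue III → union. The union must prevail on at least one issue; overall, the union prevails.

union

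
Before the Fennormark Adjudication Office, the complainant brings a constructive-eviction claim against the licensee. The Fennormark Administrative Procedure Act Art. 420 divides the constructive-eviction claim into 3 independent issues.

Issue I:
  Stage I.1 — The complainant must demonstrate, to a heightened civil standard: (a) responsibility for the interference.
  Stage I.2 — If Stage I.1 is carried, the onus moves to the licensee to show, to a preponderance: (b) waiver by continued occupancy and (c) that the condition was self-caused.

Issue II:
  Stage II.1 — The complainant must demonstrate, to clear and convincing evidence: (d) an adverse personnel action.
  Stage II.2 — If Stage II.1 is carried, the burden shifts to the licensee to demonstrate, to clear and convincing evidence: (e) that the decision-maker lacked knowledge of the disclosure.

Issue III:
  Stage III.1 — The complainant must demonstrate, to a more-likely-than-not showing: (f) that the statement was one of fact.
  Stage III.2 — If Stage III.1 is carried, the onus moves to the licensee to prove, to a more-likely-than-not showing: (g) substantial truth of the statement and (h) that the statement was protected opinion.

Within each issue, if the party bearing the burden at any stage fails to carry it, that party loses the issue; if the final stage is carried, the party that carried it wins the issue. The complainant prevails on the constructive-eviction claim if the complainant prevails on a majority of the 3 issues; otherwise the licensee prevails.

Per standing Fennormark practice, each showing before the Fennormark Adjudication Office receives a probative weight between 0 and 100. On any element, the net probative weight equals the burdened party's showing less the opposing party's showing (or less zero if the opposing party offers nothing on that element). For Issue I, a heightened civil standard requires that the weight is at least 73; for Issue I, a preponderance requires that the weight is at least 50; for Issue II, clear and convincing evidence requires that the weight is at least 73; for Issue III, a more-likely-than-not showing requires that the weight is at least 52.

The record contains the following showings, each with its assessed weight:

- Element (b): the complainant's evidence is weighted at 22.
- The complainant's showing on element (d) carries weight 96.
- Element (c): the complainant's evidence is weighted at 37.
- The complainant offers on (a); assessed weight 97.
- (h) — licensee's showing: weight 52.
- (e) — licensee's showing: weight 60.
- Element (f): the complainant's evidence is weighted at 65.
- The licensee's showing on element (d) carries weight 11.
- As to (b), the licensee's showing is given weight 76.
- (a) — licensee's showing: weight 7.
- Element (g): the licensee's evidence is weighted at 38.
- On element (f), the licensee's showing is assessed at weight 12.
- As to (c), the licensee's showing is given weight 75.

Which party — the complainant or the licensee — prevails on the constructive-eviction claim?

complainant

— Issue I —
At Stage I.1 the complainant must meet a heightened civil standard (weight is at least 73): on (a) the weight is 97 less the opposing 7 gives net 90, ≥ 73, so (a) meets the standard.
  The complainant carries Stage I.1; the licensee now bears the burden.
At Stage I.2 the licensee must meet a preponderance (weight is at least 50): on (b) the weight is 76 less the opposing 22 gives net 54, ≥ 50, so (b) meets the standard; on (c) the weight is 75 less the opposing 37 gives net 38, which does not reach 50, so (c) does not meet the standard.
  Not every element is met, so the licensee fails to carry Stage I.2.
The analysis ends at Stage I.2; the complainant prevails on this issue.
— Issue II —
Stage II.1 — burden on complainant; standard: clear and convincing evidence (weight is at least 73).
    (d): 96 − 11 = 85 ≥ 73 [met]
  Stage II.1 is satisfied; the onus moves to the licensee.
Stage II.2 — burden on licensee; standard: clear and convincing evidence (weight is at least 73).
    (e): 60 < 73 [not met]
  Stage II.2 not carried; the licensee fails its burden.
The complainant prevails on this issue.
— Issue III —
At Stage III.1 the complainant must meet a more-likely-than-not showing (weight is at least 52): on (f) the weight is 65 less the opposing 12 gives net 53, ≥ 52, so (f) meets the standard.
  All elements met. The burden passes to the licensee.
At Stage III.2 the licensee must meet a more-likely-than-not showing (weight is at least 52): on (g) the weight is 38, which does not reach 52, so (g) does not meet the standard; on (h) the weight is 52, ≥ 52, so (h) meets the standard.
  Stage III.2 not carried; the licensee fails its burden.
The complainant prevails on this issue.
Per-issue: Issue I → complainant; Issue II → complainant; Issue III → complainant. The complainant must prevail on a majority of issues; overall, the complainant prevails.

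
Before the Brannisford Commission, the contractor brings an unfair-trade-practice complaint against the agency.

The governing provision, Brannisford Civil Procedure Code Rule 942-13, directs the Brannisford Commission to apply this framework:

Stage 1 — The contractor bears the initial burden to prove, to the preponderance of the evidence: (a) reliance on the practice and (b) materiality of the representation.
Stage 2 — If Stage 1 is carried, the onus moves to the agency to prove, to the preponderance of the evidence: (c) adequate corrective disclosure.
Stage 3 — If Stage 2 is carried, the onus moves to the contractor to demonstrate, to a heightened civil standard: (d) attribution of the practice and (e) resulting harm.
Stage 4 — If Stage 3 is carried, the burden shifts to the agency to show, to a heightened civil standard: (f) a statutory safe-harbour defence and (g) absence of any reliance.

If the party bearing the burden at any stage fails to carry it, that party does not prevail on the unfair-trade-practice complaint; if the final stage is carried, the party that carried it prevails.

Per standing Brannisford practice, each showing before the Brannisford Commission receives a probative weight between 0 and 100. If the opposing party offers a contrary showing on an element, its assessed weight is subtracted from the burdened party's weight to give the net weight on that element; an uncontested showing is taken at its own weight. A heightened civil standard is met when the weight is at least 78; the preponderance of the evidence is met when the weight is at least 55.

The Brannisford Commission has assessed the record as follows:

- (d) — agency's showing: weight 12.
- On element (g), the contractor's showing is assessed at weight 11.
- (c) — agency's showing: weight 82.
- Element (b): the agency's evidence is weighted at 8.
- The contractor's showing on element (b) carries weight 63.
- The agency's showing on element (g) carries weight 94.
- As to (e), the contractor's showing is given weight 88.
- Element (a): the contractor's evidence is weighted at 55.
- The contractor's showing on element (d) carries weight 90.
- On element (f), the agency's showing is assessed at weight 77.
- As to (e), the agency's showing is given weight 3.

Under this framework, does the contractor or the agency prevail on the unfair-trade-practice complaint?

Stage 1 — burden on contractor; standard: the preponderance of the evidence (weight is at least 55).
    (a): 55 ≥ 55 [met]
    (b): 63 − 8 = 55 ≥ 55 [met]
  Stage 1 carried; the burden shifts to the agency.
Stage 2 — burden on agency; standard: the preponderance of the evidence (weight is at least 55).
    (c): 82 ≥ 55 [met]
  Stage 2 is satisfied; the onus moves to the contractor.
Stage 3 — burden on contractor; standard: a heightened civil standard (weight is at least 78).
    (d): 90 − 12 = 78 ≥ 78 [met]
    (e): 88 − 3 = 85 ≥ 78 [met]
  All elements met. The burden passes to the agency.
Stage 4 — burden on agency; standard: a heightened civil standard (weight is at least 78).
    (f): 77 < 78 [not met]
    (g): 94 − 11 = 83 ≥ 78 [met]
  Not every element is met, so the agency fails to carry Stage 4.
So the contractor prevails.

contractor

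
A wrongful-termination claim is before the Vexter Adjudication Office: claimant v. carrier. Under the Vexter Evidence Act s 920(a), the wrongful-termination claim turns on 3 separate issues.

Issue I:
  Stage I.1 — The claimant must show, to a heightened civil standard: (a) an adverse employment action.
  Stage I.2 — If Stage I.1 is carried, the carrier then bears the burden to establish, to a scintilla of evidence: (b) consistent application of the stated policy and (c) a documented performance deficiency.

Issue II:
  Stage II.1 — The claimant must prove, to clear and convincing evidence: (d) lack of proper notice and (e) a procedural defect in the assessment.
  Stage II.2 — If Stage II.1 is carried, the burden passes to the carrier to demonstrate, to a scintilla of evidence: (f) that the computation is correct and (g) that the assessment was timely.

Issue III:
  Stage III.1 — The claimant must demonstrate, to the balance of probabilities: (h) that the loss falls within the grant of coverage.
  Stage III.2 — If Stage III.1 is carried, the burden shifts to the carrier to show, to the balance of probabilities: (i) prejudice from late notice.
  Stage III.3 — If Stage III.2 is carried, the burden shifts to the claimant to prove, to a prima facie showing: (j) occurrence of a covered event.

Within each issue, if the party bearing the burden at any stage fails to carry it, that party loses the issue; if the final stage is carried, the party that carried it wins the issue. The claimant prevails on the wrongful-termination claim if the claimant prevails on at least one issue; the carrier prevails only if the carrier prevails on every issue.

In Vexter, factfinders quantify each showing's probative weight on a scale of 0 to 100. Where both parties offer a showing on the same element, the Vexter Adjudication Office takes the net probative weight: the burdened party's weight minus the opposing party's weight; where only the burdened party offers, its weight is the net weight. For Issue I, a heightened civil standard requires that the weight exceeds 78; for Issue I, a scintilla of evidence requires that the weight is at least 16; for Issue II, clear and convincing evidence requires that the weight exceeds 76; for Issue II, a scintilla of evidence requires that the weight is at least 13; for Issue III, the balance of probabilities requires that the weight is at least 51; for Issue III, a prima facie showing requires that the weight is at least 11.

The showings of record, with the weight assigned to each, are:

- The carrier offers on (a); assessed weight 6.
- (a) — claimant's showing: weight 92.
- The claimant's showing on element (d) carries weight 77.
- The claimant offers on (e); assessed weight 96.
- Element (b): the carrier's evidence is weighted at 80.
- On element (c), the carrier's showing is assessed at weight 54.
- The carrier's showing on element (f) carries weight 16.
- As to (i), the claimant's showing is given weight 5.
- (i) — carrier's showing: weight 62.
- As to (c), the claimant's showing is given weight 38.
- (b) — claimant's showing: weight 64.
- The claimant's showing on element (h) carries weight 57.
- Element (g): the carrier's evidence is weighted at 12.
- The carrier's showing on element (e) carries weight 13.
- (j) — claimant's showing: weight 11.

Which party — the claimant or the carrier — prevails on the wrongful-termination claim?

claimant

— Issue I —
At Stage I.1 the claimant must meet a heightened civil standard (weight exceeds 78): on (a) the weight is 92 less the opposing 6 gives net 86, which does exceed 78, so (a) meets the standard.
  The claimant carries Stage I.1; the carrier now bears the burden.
At Stage I.2 the carrier must meet a scintilla of evidence (weight is at least 16): on (b) the weight is 80 less the opposing 64 gives net 16, which does reach 16, so (b) meets the standard; on (c) the weight is 54 less the opposing 38 gives net 16, ≥ 16, so (c) meets the standard.
  All elements met at the final stage.
All stages carried — the carrier prevails on this issue.
— Issue II —
Stage II.1 (claimant, clear and convincing evidence, weight exceeds 76): (d) 77 > 76 — meets; (e) net 96−13=83 > 76 — meets.
  All elements met. The burden passes to the carrier.
Stage II.2 (carrier, a scintilla of evidence, weight is at least 13): (f) 16 ≥ 13 — meets; (g) 12 < 13 — fails.
  The carrier does not carry Stage II.2.
The claimant prevails on this issue.
— Issue III —
Stage III.1 (claimant, the balance of probabilities, weight is at least 51): (h) 57 ≥ 51 — meets.
  The claimant carries Stage III.1; the carrier now bears the burden.
Stage III.2 (carrier, the balance of probabilities, weight is at least 51): (i) net 62−5=57 ≥ 51 — meets.
  All elements met. The burden passes to the claimant.
Stage III.3 (claimant, a prima facie showing, weight is at least 11): (j) 11 ≥ 11 — meets.
  Stage III.3 carried; the final stage is satisfied.
All stages carried — the claimant prevails on this issue.
Per-issue: Issue I → carrier; Issue II → claimant; Issue III → claimant. The claimant must prevail on at least one issue; overall, the claimant prevails.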